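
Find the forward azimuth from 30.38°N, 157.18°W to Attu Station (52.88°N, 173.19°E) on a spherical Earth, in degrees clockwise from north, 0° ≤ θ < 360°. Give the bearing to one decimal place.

324.8°

Δλ = 173.19 − -157.18 = 330.37°; wrapped into (−180°, 180°]: -29.63°.
θ = atan2( sin Δλ · cos φ₂ , cos φ₁ · sin φ₂ − sin φ₁ · cos φ₂ · cos Δλ )
  = atan2(-0.29836, 0.42259) = -35.223° → normalised to [0°, 360°): 324.777°.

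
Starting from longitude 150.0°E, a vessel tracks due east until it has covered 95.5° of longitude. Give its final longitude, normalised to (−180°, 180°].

Start at +150.0°; shift +95.5° → +245.5°.
+245.5° lies outside (−180°, 180°]; subtract 360° → -114.5°.

114.5°W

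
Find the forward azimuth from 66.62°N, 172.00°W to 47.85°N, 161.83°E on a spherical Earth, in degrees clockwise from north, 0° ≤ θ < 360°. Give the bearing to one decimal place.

228.9°

Δλ = 161.83 − -172.00 = 333.83°; wrapped into (−180°, 180°]: -26.17°.
θ = atan2( sin Δλ · cos φ₂ , cos φ₁ · sin φ₂ − sin φ₁ · cos φ₂ · cos Δλ )
  = atan2(-0.29597, -0.25863) = -131.148° → normalised to [0°, 360°): 228.852°.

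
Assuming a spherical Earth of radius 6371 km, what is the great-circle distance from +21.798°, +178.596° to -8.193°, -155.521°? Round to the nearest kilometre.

Δλ = -155.521 − 178.596 = -334.117°; wrapped into (−180°, 180°]: 25.883°.
Δφ = -8.193 − 21.798 = -29.991°.
a = sin²(Δφ/2) + cos φ₁ · cos φ₂ · sin²(Δλ/2) = 0.113043.
c = 2·atan2(√a, √(1−a)) = 0.68580 rad → d = 6371·c ≈ 4369.21 km.

4369 km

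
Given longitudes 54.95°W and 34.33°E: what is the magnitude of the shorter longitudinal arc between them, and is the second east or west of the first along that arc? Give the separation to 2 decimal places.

89.28° east

Raw difference: 34.33 − -54.95 = 89.28°.
Normalise into (−180°, 180°]: 89.28° stays 89.28°.
Positive ⇒ the second point lies to the east; separation 89.28°.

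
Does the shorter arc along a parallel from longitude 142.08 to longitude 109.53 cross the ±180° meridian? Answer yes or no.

Signed shortest Δλ = ((109.53 − 142.08 + 180) mod 360) − 180 = -32.55°.
Going west by 32.55° from +142.08° reaches +109.53° without touching 180°.

No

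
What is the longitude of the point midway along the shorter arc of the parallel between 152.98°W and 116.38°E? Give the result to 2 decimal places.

161.70°E

Signed shortest Δλ from -152.98° to +116.38° is -90.64°.
Midpoint longitude = -152.98° + (-90.64°)/2 = -152.98° − 45.32° = -198.30°.
Normalise into (−180°, 180°]: +161.70°.
(The naïve average (-152.98 + +116.38)/2 = -18.3° is on the wrong side of the globe.)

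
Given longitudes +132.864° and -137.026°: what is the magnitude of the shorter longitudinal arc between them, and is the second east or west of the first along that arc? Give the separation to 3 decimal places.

Raw difference: -137.026 − 132.864 = -269.89°.
Normalise into (−180°, 180°]: -269.89° + 360° = 90.11°.
Positive ⇒ the second point lies to the east; separation 90.110°.

90.110° east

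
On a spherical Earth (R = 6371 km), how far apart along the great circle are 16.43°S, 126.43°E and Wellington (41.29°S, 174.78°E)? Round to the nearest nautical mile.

2898 nmi

Δλ = 174.78 − 126.43 = 48.35°.
Δφ = -41.29 − -16.43 = -24.86°.
a = sin²(Δφ/2) + cos φ₁ · cos φ₂ · sin²(Δλ/2) = 0.167200.
c = 2·atan2(√a, √(1−a)) = 0.84250 rad → d = 6371·c ≈ 5367.56 km ≈ 2898.25 nmi.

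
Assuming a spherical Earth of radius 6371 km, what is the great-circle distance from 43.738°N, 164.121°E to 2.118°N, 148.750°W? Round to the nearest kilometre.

6548 km

Δλ = -148.750 − 164.121 = -312.871°; wrapped into (−180°, 180°]: 47.129°.
Δφ = 2.118 − 43.738 = -41.620°.
a = sin²(Δφ/2) + cos φ₁ · cos φ₂ · sin²(Δλ/2) = 0.241613.
c = 2·atan2(√a, √(1−a)) = 1.02772 rad → d = 6371·c ≈ 6547.59 km.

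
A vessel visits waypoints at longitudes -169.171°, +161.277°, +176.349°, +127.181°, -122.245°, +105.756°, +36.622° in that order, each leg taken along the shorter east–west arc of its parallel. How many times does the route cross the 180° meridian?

Leg 1: -169.171° → +161.277°, shortest Δλ = -29.552° (west) — crosses 180°.
Leg 2: +161.277° → +176.349°, shortest Δλ = 15.072° (east) — does not cross 180°.
Leg 3: +176.349° → +127.181°, shortest Δλ = -49.168° (west) — does not cross 180°.
Leg 4: +127.181° → -122.245°, shortest Δλ = 110.574° (east) — crosses 180°.
Leg 5: -122.245° → +105.756°, shortest Δλ = -131.999° (west) — crosses 180°.
Leg 6: +105.756° → +36.622°, shortest Δλ = -69.134° (west) — does not cross 180°.
Total crossings: 3.

3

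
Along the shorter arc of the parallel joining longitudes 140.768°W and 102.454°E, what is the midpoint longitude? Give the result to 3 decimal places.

Signed shortest Δλ from -140.768° to +102.454° is -116.778°.
Midpoint longitude = -140.768° + (-116.778°)/2 = -140.768° − 58.389° = -199.157°.
Normalise into (−180°, 180°]: +160.843°.
(The naïve average (-140.768 + +102.454)/2 = -19.157° is on the wrong side of the globe.)

160.843°E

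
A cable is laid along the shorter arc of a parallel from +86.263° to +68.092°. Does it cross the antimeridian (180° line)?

No

Signed shortest Δλ = ((68.092 − 86.263 + 180) mod 360) − 180 = -18.171°.
Going west by 18.171° from +86.263° reaches +68.092° without touching 180°.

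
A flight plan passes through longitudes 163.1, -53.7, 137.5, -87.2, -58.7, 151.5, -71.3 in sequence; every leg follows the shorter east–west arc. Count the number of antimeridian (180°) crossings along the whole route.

Leg 1: +163.1° → -53.7°, shortest Δλ = 143.2° (east) — crosses 180°.
Leg 2: -53.7° → +137.5°, shortest Δλ = -168.8° (west) — crosses 180°.
Leg 3: +137.5° → -87.2°, shortest Δλ = 135.3° (east) — crosses 180°.
Leg 4: -87.2° → -58.7°, shortest Δλ = 28.5° (east) — does not cross 180°.
Leg 5: -58.7° → +151.5°, shortest Δλ = -149.8° (west) — crosses 180°.
Leg 6: +151.5° → -71.3°, shortest Δλ = 137.2° (east) — crosses 180°.
Total crossings: 5.

5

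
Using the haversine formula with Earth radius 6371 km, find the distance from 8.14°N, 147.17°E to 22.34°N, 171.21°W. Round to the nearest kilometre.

4716 km

Δλ = -171.21 − 147.17 = -318.38°; wrapped into (−180°, 180°]: 41.62°.
Δφ = 22.34 − 8.14 = 14.20°.
a = sin²(Δφ/2) + cos φ₁ · cos φ₂ · sin²(Δλ/2) = 0.130845.
c = 2·atan2(√a, √(1−a)) = 0.74023 rad → d = 6371·c ≈ 4716.03 km.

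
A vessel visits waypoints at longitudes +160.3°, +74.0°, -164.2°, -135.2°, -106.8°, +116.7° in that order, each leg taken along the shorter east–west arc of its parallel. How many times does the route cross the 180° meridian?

Leg 1: +160.3° → +74.0°, shortest Δλ = -86.3° (west) — does not cross 180°.
Leg 2: +74.0° → -164.2°, shortest Δλ = 121.8° (east) — crosses 180°.
Leg 3: -164.2° → -135.2°, shortest Δλ = 29.0° (east) — does not cross 180°.
Leg 4: -135.2° → -106.8°, shortest Δλ = 28.4° (east) — does not cross 180°.
Leg 5: -106.8° → +116.7°, shortest Δλ = -136.5° (west) — crosses 180°.
Total crossings: 2.

2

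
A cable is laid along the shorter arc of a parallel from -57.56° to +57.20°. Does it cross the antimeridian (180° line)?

No

Signed shortest Δλ = ((57.20 − -57.56 + 180) mod 360) − 180 = 114.76°.
Going east by 114.76° from -57.56° reaches +57.20° without touching 180°.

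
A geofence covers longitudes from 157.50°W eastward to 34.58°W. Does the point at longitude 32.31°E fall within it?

Band width going east from -157.50° to -34.58°: ((-34.58 − -157.50) mod 360) = 122.92°.
Offset of +32.31° east of the west edge: ((32.31 − -157.50) mod 360) = 189.81°.
189.81° > 122.92° ⇒ outside.

No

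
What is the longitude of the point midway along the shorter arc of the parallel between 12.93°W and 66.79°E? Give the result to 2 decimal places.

Signed shortest Δλ from -12.93° to +66.79° is +79.72°.
Midpoint longitude = -12.93° + (+79.72°)/2 = -12.93° + 39.86° = +26.93°.

26.93°E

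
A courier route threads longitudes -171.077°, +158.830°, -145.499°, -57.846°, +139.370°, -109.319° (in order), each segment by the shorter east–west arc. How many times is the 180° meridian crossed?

Leg 1: -171.077° → +158.830°, shortest Δλ = -30.093° (west) — crosses 180°.
Leg 2: +158.830° → -145.499°, shortest Δλ = 55.671° (east) — crosses 180°.
Leg 3: -145.499° → -57.846°, shortest Δλ = 87.653° (east) — does not cross 180°.
Leg 4: -57.846° → +139.370°, shortest Δλ = -162.784° (west) — crosses 180°.
Leg 5: +139.370° → -109.319°, shortest Δλ = 111.311° (east) — crosses 180°.
Total crossings: 4.

4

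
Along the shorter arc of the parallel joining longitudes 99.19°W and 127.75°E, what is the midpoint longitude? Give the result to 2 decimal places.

Signed shortest Δλ from -99.19° to +127.75° is -133.06°.
Midpoint longitude = -99.19° + (-133.06°)/2 = -99.19° − 66.53° = -165.72°.
(The naïve average (-99.19 + +127.75)/2 = 14.28° is on the wrong side of the globe.)

165.72°W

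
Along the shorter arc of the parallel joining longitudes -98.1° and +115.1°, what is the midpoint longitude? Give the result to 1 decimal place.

Signed shortest Δλ from -98.1° to +115.1° is -146.8°.
Midpoint longitude = -98.1° + (-146.8°)/2 = -98.1° − 73.4° = -171.5°.
(The naïve average (-98.1 + +115.1)/2 = 8.5° is on the wrong side of the globe.)

-171.5°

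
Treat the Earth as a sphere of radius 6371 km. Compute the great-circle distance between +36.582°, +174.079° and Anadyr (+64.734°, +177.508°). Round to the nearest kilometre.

3139 km

Δλ = 177.508 − 174.079 = 3.429°.
Δφ = 64.734 − 36.582 = 28.152°.
a = sin²(Δφ/2) + cos φ₁ · cos φ₂ · sin²(Δλ/2) = 0.059457.
c = 2·atan2(√a, √(1−a)) = 0.49264 rad → d = 6371·c ≈ 3138.64 km.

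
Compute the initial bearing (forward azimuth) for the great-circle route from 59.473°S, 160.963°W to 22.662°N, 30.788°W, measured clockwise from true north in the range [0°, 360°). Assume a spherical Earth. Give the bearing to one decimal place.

Δλ = -30.788 − -160.963 = 130.175°.
θ = atan2( sin Δλ · cos φ₂ , cos φ₁ · sin φ₂ − sin φ₁ · cos φ₂ · cos Δλ )
  = atan2(0.70509, -0.31709) = 114.214° → normalised to [0°, 360°): 114.214°.

114.2°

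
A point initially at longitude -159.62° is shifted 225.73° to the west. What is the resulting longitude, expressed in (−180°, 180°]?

Start at -159.62°; shift −225.73° → -385.35°.
-385.35° lies outside (−180°, 180°]; add 360° → -25.35°.

-25.35°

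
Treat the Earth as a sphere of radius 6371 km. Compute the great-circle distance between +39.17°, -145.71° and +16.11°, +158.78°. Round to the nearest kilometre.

5931 km

Δλ = 158.78 − -145.71 = 304.49°; wrapped into (−180°, 180°]: -55.51°.
Δφ = 16.11 − 39.17 = -23.06°.
a = sin²(Δφ/2) + cos φ₁ · cos φ₂ · sin²(Δλ/2) = 0.201483.
c = 2·atan2(√a, √(1−a)) = 0.93100 rad → d = 6371·c ≈ 5931.39 km.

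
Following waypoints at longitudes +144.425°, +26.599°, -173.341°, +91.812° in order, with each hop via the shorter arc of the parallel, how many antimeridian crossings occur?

Leg 1: +144.425° → +26.599°, shortest Δλ = -117.826° (west) — does not cross 180°.
Leg 2: +26.599° → -173.341°, shortest Δλ = 160.06° (east) — crosses 180°.
Leg 3: -173.341° → +91.812°, shortest Δλ = -94.847° (west) — crosses 180°.
Total crossings: 2.

2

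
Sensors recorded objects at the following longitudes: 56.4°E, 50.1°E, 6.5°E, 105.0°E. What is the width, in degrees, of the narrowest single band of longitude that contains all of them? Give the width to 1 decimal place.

98.5°

Sort the longitudes: +6.5°, +50.1°, +56.4°, +105.0°.
Eastward gaps between consecutive values (wrapping around): 43.6°, 6.3°, 48.6°, 261.5°.
Largest gap = 261.5° ⇒ minimal covering band is its complement: 360° − 261.5° = 98.5°.
Band runs from +6.5° eastward to +105.0°.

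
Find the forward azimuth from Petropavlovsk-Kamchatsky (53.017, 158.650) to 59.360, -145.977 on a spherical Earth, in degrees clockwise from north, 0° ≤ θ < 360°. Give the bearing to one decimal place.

Δλ = -145.977 − 158.650 = -304.627°; wrapped into (−180°, 180°]: 55.373°.
θ = atan2( sin Δλ · cos φ₂ , cos φ₁ · sin φ₂ − sin φ₁ · cos φ₂ · cos Δλ )
  = atan2(0.41937, 0.28626) = 55.683° → normalised to [0°, 360°): 55.683°.

55.7°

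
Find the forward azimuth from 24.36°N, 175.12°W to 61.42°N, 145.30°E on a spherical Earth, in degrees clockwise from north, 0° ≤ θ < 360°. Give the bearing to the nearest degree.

Δλ = 145.30 − -175.12 = 320.42°; wrapped into (−180°, 180°]: -39.58°.
θ = atan2( sin Δλ · cos φ₂ , cos φ₁ · sin φ₂ − sin φ₁ · cos φ₂ · cos Δλ )
  = atan2(-0.30481, 0.64789) = -25.195° → normalised to [0°, 360°): 334.805°.

335°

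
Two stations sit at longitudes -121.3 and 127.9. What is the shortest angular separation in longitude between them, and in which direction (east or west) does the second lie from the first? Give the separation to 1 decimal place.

Raw difference: 127.9 − -121.3 = 249.2°.
Normalise into (−180°, 180°]: 249.2° − 360° = -110.8°.
Negative ⇒ the second point lies to the west; separation 110.8°.

110.8° west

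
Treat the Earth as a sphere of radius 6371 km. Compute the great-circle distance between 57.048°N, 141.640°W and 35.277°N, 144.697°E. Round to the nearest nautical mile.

Δλ = 144.697 − -141.640 = 286.337°; wrapped into (−180°, 180°]: -73.663°.
Δφ = 35.277 − 57.048 = -21.771°.
a = sin²(Δφ/2) + cos φ₁ · cos φ₂ · sin²(Δλ/2) = 0.195237.
c = 2·atan2(√a, √(1−a)) = 0.91533 rad → d = 6371·c ≈ 5831.59 km ≈ 3148.80 nmi.

3149 nmi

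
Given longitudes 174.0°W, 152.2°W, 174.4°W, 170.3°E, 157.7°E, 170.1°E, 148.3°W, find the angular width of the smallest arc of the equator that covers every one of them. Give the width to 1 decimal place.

54.0°

Sort the longitudes: -174.4°, -174.0°, -152.2°, -148.3°, +157.7°, +170.1°, +170.3°.
Eastward gaps between consecutive values (wrapping around): 0.4°, 21.8°, 3.9°, 306.0°, 12.4°, 0.2°, 15.3°.
Largest gap = 306.0° ⇒ minimal covering band is its complement: 360° − 306.0° = 54.0°.
Band runs from +157.7° eastward to -148.3°, crossing the antimeridian.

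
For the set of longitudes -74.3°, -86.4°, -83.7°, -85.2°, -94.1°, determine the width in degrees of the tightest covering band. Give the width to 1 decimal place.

Sort the longitudes: -94.1°, -86.4°, -85.2°, -83.7°, -74.3°.
Eastward gaps between consecutive values (wrapping around): 7.7°, 1.2°, 1.5°, 9.4°, 340.2°.
Largest gap = 340.2° ⇒ minimal covering band is its complement: 360° − 340.2° = 19.8°.
Band runs from -94.1° eastward to -74.3°.

19.8°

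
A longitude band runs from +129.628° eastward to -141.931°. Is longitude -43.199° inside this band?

Band width going east from +129.628° to -141.931°: ((-141.931 − 129.628) mod 360) = 88.441°.
Offset of -43.199° east of the west edge: ((-43.199 − 129.628) mod 360) = 187.173°.
187.173° > 88.441° ⇒ outside.

No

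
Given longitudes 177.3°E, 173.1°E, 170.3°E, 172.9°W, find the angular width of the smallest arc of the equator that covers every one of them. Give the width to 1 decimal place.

Sort the longitudes: -172.9°, +170.3°, +173.1°, +177.3°.
Eastward gaps between consecutive values (wrapping around): 343.2°, 2.8°, 4.2°, 9.8°.
Largest gap = 343.2° ⇒ minimal covering band is its complement: 360° − 343.2° = 16.8°.
Band runs from +170.3° eastward to -172.9°, crossing the antimeridian.

16.8°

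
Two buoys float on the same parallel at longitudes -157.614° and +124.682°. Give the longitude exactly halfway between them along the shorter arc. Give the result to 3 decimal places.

+163.534°

Signed shortest Δλ from -157.614° to +124.682° is -77.704°.
Midpoint longitude = -157.614° + (-77.704°)/2 = -157.614° − 38.852° = -196.466°.
Normalise into (−180°, 180°]: +163.534°.
(The naïve average (-157.614 + +124.682)/2 = -16.466° is on the wrong side of the globe.)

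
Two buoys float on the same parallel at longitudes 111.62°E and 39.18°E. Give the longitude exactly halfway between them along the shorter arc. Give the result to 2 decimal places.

Signed shortest Δλ from +111.62° to +39.18° is -72.44°.
Midpoint longitude = +111.62° + (-72.44°)/2 = +111.62° − 36.22° = +75.40°.

75.40°E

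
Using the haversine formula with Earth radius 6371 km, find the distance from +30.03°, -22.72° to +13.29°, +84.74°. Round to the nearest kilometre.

Δλ = 84.74 − -22.72 = 107.46°.
Δφ = 13.29 − 30.03 = -16.74°.
a = sin²(Δφ/2) + cos φ₁ · cos φ₂ · sin²(Δλ/2) = 0.568881.
c = 2·atan2(√a, √(1−a)) = 1.70900 rad → d = 6371·c ≈ 10888.03 km.

10888 km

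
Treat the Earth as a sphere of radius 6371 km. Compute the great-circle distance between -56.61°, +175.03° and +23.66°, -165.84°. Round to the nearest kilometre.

9105 km

Δλ = -165.84 − 175.03 = -340.87°; wrapped into (−180°, 180°]: 19.13°.
Δφ = 23.66 − -56.61 = 80.27°.
a = sin²(Δφ/2) + cos φ₁ · cos φ₂ · sin²(Δλ/2) = 0.429415.
c = 2·atan2(√a, √(1−a)) = 1.42915 rad → d = 6371·c ≈ 9105.14 km.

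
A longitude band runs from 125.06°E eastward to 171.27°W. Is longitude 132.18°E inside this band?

Band width going east from +125.06° to -171.27°: ((-171.27 − 125.06) mod 360) = 63.67°.
Offset of +132.18° east of the west edge: ((132.18 − 125.06) mod 360) = 7.12°.
7.12° ≤ 63.67° ⇒ inside.

Yes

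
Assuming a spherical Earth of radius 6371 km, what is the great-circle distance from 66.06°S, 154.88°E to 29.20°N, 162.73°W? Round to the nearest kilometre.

Δλ = -162.73 − 154.88 = -317.61°; wrapped into (−180°, 180°]: 42.39°.
Δφ = 29.20 − -66.06 = 95.26°.
a = sin²(Δφ/2) + cos φ₁ · cos φ₂ · sin²(Δλ/2) = 0.592138.
c = 2·atan2(√a, √(1−a)) = 1.75613 rad → d = 6371·c ≈ 11188.32 km.

11188 km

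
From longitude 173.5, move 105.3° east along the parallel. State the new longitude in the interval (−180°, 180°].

Start at +173.5°; shift +105.3° → +278.8°.
+278.8° lies outside (−180°, 180°]; subtract 360° → -81.2°.

-81.2°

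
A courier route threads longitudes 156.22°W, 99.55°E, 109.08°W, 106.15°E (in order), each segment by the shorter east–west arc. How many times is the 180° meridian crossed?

3

Leg 1: -156.22° → +99.55°, shortest Δλ = -104.23° (west) — crosses 180°.
Leg 2: +99.55° → -109.08°, shortest Δλ = 151.37° (east) — crosses 180°.
Leg 3: -109.08° → +106.15°, shortest Δλ = -144.77° (west) — crosses 180°.
Total crossings: 3.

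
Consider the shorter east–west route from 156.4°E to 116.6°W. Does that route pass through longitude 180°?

Yes

Naïve |-116.6 − 156.4| = 273.0° > 180°, so the shorter arc goes the other way round — across 180°.
Signed shortest Δλ = ((-116.6 − 156.4 + 180) mod 360) − 180 = 87.0°.
Going east by 87.0° from +156.4° passes through 180° before reaching -116.6°.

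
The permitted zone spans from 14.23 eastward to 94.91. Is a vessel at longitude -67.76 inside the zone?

No

Band width going east from +14.23° to +94.91°: ((94.91 − 14.23) mod 360) = 80.68°.
Offset of -67.76° east of the west edge: ((-67.76 − 14.23) mod 360) = 278.01°.
278.01° > 80.68° ⇒ outside.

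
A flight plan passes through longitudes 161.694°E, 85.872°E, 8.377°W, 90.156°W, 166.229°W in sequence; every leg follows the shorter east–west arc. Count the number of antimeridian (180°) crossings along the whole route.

Leg 1: +161.694° → +85.872°, shortest Δλ = -75.822° (west) — does not cross 180°.
Leg 2: +85.872° → -8.377°, shortest Δλ = -94.249° (west) — does not cross 180°.
Leg 3: -8.377° → -90.156°, shortest Δλ = -81.779° (west) — does not cross 180°.
Leg 4: -90.156° → -166.229°, shortest Δλ = -76.073° (west) — does not cross 180°.
Total crossings: 0.

0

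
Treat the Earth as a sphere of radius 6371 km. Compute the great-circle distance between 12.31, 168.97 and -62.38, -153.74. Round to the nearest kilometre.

8910 km

Δλ = -153.74 − 168.97 = -322.71°; wrapped into (−180°, 180°]: 37.29°.
Δφ = -62.38 − 12.31 = -74.69°.
a = sin²(Δφ/2) + cos φ₁ · cos φ₂ · sin²(Δλ/2) = 0.414275.
c = 2·atan2(√a, √(1−a)) = 1.39850 rad → d = 6371·c ≈ 8909.81 km.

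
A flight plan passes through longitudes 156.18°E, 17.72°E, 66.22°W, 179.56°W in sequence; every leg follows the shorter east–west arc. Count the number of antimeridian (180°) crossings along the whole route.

0

Leg 1: +156.18° → +17.72°, shortest Δλ = -138.46° (west) — does not cross 180°.
Leg 2: +17.72° → -66.22°, shortest Δλ = -83.94° (west) — does not cross 180°.
Leg 3: -66.22° → -179.56°, shortest Δλ = -113.34° (west) — does not cross 180°.
Total crossings: 0.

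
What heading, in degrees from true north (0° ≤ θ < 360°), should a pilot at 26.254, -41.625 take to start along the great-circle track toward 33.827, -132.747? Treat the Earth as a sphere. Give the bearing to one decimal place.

301.4°

Δλ = -132.747 − -41.625 = -91.122°.
θ = atan2( sin Δλ · cos φ₂ , cos φ₁ · sin φ₂ − sin φ₁ · cos φ₂ · cos Δλ )
  = atan2(-0.83056, 0.50646) = -58.626° → normalised to [0°, 360°): 301.374°.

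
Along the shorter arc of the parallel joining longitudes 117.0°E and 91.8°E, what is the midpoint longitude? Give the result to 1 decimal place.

Signed shortest Δλ from +117.0° to +91.8° is -25.2°.
Midpoint longitude = +117.0° + (-25.2°)/2 = +117.0° − 12.6° = +104.4°.

104.4°E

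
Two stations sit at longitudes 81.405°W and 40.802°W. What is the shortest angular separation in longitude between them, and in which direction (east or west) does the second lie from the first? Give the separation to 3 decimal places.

40.603° east

Raw difference: -40.802 − -81.405 = 40.603°.
Normalise into (−180°, 180°]: 40.603° stays 40.603°.
Positive ⇒ the second point lies to the east; separation 40.603°.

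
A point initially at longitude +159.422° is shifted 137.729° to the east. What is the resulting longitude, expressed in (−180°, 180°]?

Start at +159.422°; shift +137.729° → +297.151°.
+297.151° lies outside (−180°, 180°]; subtract 360° → -62.849°.

-62.849°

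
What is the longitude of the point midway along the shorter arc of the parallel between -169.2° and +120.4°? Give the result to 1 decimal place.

+155.6°

Signed shortest Δλ from -169.2° to +120.4° is -70.4°.
Midpoint longitude = -169.2° + (-70.4°)/2 = -169.2° − 35.2° = -204.4°.
Normalise into (−180°, 180°]: +155.6°.
(The naïve average (-169.2 + +120.4)/2 = -24.4° is on the wrong side of the globe.)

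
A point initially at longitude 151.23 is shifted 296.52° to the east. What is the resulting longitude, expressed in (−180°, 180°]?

+87.75°

Start at +151.23°; shift +296.52° → +447.75°.
+447.75° lies outside (−180°, 180°]; subtract 360° → +87.75°.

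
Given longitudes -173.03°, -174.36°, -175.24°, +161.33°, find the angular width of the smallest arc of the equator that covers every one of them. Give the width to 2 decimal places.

Sort the longitudes: -175.24°, -174.36°, -173.03°, +161.33°.
Eastward gaps between consecutive values (wrapping around): 0.88°, 1.33°, 334.36°, 23.43°.
Largest gap = 334.36° ⇒ minimal covering band is its complement: 360° − 334.36° = 25.64°.
Band runs from +161.33° eastward to -173.03°, crossing the antimeridian.

25.64°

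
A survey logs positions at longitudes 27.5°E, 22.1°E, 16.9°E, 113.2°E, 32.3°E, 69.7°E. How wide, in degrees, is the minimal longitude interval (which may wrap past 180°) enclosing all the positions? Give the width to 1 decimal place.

96.3°

Sort the longitudes: +16.9°, +22.1°, +27.5°, +32.3°, +69.7°, +113.2°.
Eastward gaps between consecutive values (wrapping around): 5.2°, 5.4°, 4.8°, 37.4°, 43.5°, 263.7°.
Largest gap = 263.7° ⇒ minimal covering band is its complement: 360° − 263.7° = 96.3°.
Band runs from +16.9° eastward to +113.2°.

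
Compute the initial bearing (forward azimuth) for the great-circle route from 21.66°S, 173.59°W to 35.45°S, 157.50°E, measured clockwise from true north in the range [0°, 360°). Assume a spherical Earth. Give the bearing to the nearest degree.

Δλ = 157.50 − -173.59 = 331.09°; wrapped into (−180°, 180°]: -28.91°.
θ = atan2( sin Δλ · cos φ₂ , cos φ₁ · sin φ₂ − sin φ₁ · cos φ₂ · cos Δλ )
  = atan2(-0.39382, -0.27583) = -125.008° → normalised to [0°, 360°): 234.992°.

235°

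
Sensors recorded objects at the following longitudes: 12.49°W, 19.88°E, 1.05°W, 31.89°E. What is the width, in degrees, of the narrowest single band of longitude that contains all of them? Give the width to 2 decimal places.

44.38°

Sort the longitudes: -12.49°, -1.05°, +19.88°, +31.89°.
Eastward gaps between consecutive values (wrapping around): 11.44°, 20.93°, 12.01°, 315.62°.
Largest gap = 315.62° ⇒ minimal covering band is its complement: 360° − 315.62° = 44.38°.
Band runs from -12.49° eastward to +31.89°.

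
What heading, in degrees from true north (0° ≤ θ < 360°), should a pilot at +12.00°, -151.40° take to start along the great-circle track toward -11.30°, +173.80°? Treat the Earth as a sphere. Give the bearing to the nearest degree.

237°

Δλ = 173.80 − -151.40 = 325.20°; wrapped into (−180°, 180°]: -34.80°.
θ = atan2( sin Δλ · cos φ₂ , cos φ₁ · sin φ₂ − sin φ₁ · cos φ₂ · cos Δλ )
  = atan2(-0.55965, -0.35908) = -122.685° → normalised to [0°, 360°): 237.315°.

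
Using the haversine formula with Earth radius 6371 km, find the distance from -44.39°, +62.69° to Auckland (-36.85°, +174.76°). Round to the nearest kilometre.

Δλ = 174.76 − 62.69 = 112.07°.
Δφ = -36.85 − -44.39 = 7.54°.
a = sin²(Δφ/2) + cos φ₁ · cos φ₂ · sin²(Δλ/2) = 0.397664.
c = 2·atan2(√a, √(1−a)) = 1.36467 rad → d = 6371·c ≈ 8694.30 km.

8694 km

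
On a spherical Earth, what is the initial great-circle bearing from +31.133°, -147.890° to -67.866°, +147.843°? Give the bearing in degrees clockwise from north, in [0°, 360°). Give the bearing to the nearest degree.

201°

Δλ = 147.843 − -147.890 = 295.733°; wrapped into (−180°, 180°]: -64.267°.
θ = atan2( sin Δλ · cos φ₂ , cos φ₁ · sin φ₂ − sin φ₁ · cos φ₂ · cos Δλ )
  = atan2(-0.33941, -0.87747) = -158.853° → normalised to [0°, 360°): 201.147°.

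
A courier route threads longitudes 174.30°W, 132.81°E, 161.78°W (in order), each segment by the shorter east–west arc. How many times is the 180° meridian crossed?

2

Leg 1: -174.30° → +132.81°, shortest Δλ = -52.89° (west) — crosses 180°.
Leg 2: +132.81° → -161.78°, shortest Δλ = 65.41° (east) — crosses 180°.
Total crossings: 2.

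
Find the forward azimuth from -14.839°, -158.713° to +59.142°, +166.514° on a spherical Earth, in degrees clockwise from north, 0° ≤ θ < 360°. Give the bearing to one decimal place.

342.7°

Δλ = 166.514 − -158.713 = 325.227°; wrapped into (−180°, 180°]: -34.773°.
θ = atan2( sin Δλ · cos φ₂ , cos φ₁ · sin φ₂ − sin φ₁ · cos φ₂ · cos Δλ )
  = atan2(-0.29253, 0.93771) = -17.326° → normalised to [0°, 360°): 342.674°.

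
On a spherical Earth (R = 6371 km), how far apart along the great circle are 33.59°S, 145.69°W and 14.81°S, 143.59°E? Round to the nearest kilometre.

Δλ = 143.59 − -145.69 = 289.28°; wrapped into (−180°, 180°]: -70.72°.
Δφ = -14.81 − -33.59 = 18.78°.
a = sin²(Δφ/2) + cos φ₁ · cos φ₂ · sin²(Δλ/2) = 0.296335.
c = 2·atan2(√a, √(1−a)) = 1.15127 rad → d = 6371·c ≈ 7334.73 km.

7335 km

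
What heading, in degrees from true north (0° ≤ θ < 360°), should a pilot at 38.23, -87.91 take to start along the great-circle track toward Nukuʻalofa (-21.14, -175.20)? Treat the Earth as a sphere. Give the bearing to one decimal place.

251.6°

Δλ = -175.20 − -87.91 = -87.29°.
θ = atan2( sin Δλ · cos φ₂ , cos φ₁ · sin φ₂ − sin φ₁ · cos φ₂ · cos Δλ )
  = atan2(-0.93166, -0.31059) = -108.437° → normalised to [0°, 360°): 251.563°.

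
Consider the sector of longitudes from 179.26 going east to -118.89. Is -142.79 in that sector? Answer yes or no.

Yes

Band width going east from +179.26° to -118.89°: ((-118.89 − 179.26) mod 360) = 61.85°.
Offset of -142.79° east of the west edge: ((-142.79 − 179.26) mod 360) = 37.95°.
37.95° ≤ 61.85° ⇒ inside.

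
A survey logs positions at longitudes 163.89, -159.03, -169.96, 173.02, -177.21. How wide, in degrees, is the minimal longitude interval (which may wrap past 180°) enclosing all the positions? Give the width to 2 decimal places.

37.08°

Sort the longitudes: -177.21°, -169.96°, -159.03°, +163.89°, +173.02°.
Eastward gaps between consecutive values (wrapping around): 7.25°, 10.93°, 322.92°, 9.13°, 9.77°.
Largest gap = 322.92° ⇒ minimal covering band is its complement: 360° − 322.92° = 37.08°.
Band runs from +163.89° eastward to -159.03°, crossing the antimeridian.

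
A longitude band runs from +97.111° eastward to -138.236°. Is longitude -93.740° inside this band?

Band width going east from +97.111° to -138.236°: ((-138.236 − 97.111) mod 360) = 124.653°.
Offset of -93.740° east of the west edge: ((-93.740 − 97.111) mod 360) = 169.149°.
169.149° > 124.653° ⇒ outside.

No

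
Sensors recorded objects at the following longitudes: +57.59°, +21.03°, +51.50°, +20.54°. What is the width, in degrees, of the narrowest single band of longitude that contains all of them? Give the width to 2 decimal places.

Sort the longitudes: +20.54°, +21.03°, +51.50°, +57.59°.
Eastward gaps between consecutive values (wrapping around): 0.49°, 30.47°, 6.09°, 322.95°.
Largest gap = 322.95° ⇒ minimal covering band is its complement: 360° − 322.95° = 37.05°.
Band runs from +20.54° eastward to +57.59°.

37.05°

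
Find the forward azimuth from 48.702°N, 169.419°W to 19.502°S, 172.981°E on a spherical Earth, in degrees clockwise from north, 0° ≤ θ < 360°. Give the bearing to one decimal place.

197.7°

Δλ = 172.981 − -169.419 = 342.400°; wrapped into (−180°, 180°]: -17.600°.
θ = atan2( sin Δλ · cos φ₂ , cos φ₁ · sin φ₂ − sin φ₁ · cos φ₂ · cos Δλ )
  = atan2(-0.28502, -0.89536) = -162.342° → normalised to [0°, 360°): 197.658°.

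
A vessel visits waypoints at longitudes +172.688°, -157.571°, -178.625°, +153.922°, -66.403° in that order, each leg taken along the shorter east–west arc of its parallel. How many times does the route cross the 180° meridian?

Leg 1: +172.688° → -157.571°, shortest Δλ = 29.741° (east) — crosses 180°.
Leg 2: -157.571° → -178.625°, shortest Δλ = -21.054° (west) — does not cross 180°.
Leg 3: -178.625° → +153.922°, shortest Δλ = -27.453° (west) — crosses 180°.
Leg 4: +153.922° → -66.403°, shortest Δλ = 139.675° (east) — crosses 180°.
Total crossings: 3.

3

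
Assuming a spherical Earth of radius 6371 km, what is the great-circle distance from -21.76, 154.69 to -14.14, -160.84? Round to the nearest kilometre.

4764 km

Δλ = -160.84 − 154.69 = -315.53°; wrapped into (−180°, 180°]: 44.47°.
Δφ = -14.14 − -21.76 = 7.62°.
a = sin²(Δφ/2) + cos φ₁ · cos φ₂ · sin²(Δλ/2) = 0.133374.
c = 2·atan2(√a, √(1−a)) = 0.74770 rad → d = 6371·c ≈ 4763.63 km.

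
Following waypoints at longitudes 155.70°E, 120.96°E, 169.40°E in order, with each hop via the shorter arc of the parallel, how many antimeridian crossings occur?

Leg 1: +155.70° → +120.96°, shortest Δλ = -34.74° (west) — does not cross 180°.
Leg 2: +120.96° → +169.40°, shortest Δλ = 48.44° (east) — does not cross 180°.
Total crossings: 0.

0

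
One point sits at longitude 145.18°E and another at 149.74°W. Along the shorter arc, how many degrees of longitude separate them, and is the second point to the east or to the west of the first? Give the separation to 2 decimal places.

65.08° east

Raw difference: -149.74 − 145.18 = -294.92°.
Normalise into (−180°, 180°]: -294.92° + 360° = 65.08°.
Positive ⇒ the second point lies to the east; separation 65.08°.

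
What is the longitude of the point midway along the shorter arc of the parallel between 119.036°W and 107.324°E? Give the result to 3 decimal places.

174.144°E

Signed shortest Δλ from -119.036° to +107.324° is -133.640°.
Midpoint longitude = -119.036° + (-133.640°)/2 = -119.036° − 66.820° = -185.856°.
Normalise into (−180°, 180°]: +174.144°.
(The naïve average (-119.036 + +107.324)/2 = -5.856° is on the wrong side of the globe.)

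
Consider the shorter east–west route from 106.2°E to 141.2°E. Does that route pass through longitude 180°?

No

Signed shortest Δλ = ((141.2 − 106.2 + 180) mod 360) − 180 = 35.0°.
Going east by 35.0° from +106.2° reaches +141.2° without touching 180°.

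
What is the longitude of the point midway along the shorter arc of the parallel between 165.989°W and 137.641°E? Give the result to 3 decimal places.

165.826°E

Signed shortest Δλ from -165.989° to +137.641° is -56.370°.
Midpoint longitude = -165.989° + (-56.370°)/2 = -165.989° − 28.185° = -194.174°.
Normalise into (−180°, 180°]: +165.826°.
(The naïve average (-165.989 + +137.641)/2 = -14.174° is on the wrong side of the globe.)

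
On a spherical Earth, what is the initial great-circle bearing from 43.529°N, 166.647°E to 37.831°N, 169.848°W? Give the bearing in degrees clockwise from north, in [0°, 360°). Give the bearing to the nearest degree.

100°

Δλ = -169.848 − 166.647 = -336.495°; wrapped into (−180°, 180°]: 23.505°.
θ = atan2( sin Δλ · cos φ₂ , cos φ₁ · sin φ₂ − sin φ₁ · cos φ₂ · cos Δλ )
  = atan2(0.31500, -0.05415) = 99.754° → normalised to [0°, 360°): 99.754°.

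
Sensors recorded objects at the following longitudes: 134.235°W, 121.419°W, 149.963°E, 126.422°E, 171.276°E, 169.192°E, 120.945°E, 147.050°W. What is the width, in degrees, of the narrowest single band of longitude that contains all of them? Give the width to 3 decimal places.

Sort the longitudes: -147.050°, -134.235°, -121.419°, +120.945°, +126.422°, +149.963°, +169.192°, +171.276°.
Eastward gaps between consecutive values (wrapping around): 12.815°, 12.816°, 242.364°, 5.477°, 23.541°, 19.229°, 2.084°, 41.674°.
Largest gap = 242.364° ⇒ minimal covering band is its complement: 360° − 242.364° = 117.636°.
Band runs from +120.945° eastward to -121.419°, crossing the antimeridian.

117.636°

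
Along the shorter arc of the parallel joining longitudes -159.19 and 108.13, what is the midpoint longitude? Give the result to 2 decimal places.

Signed shortest Δλ from -159.19° to +108.13° is -92.68°.
Midpoint longitude = -159.19° + (-92.68°)/2 = -159.19° − 46.34° = -205.53°.
Normalise into (−180°, 180°]: +154.47°.
(The naïve average (-159.19 + +108.13)/2 = -25.53° is on the wrong side of the globe.)

+154.47°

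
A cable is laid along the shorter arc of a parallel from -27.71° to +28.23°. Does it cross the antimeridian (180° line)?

Signed shortest Δλ = ((28.23 − -27.71 + 180) mod 360) − 180 = 55.94°.
Going east by 55.94° from -27.71° reaches +28.23° without touching 180°.

No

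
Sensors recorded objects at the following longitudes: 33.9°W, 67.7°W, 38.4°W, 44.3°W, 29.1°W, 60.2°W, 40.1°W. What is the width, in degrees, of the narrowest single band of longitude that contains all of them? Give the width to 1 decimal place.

38.6°

Sort the longitudes: -67.7°, -60.2°, -44.3°, -40.1°, -38.4°, -33.9°, -29.1°.
Eastward gaps between consecutive values (wrapping around): 7.5°, 15.9°, 4.2°, 1.7°, 4.5°, 4.8°, 321.4°.
Largest gap = 321.4° ⇒ minimal covering band is its complement: 360° − 321.4° = 38.6°.
Band runs from -67.7° eastward to -29.1°.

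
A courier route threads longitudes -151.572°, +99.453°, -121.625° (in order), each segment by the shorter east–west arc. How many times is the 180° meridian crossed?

2

Leg 1: -151.572° → +99.453°, shortest Δλ = -108.975° (west) — crosses 180°.
Leg 2: +99.453° → -121.625°, shortest Δλ = 138.922° (east) — crosses 180°.
Total crossings: 2.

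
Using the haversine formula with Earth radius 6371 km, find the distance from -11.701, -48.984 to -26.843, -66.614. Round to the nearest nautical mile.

Δλ = -66.614 − -48.984 = -17.630°.
Δφ = -26.843 − -11.701 = -15.142°.
a = sin²(Δφ/2) + cos φ₁ · cos φ₂ · sin²(Δλ/2) = 0.037877.
c = 2·atan2(√a, √(1−a)) = 0.39174 rad → d = 6371·c ≈ 2495.79 km ≈ 1347.62 nmi.

1348 nmi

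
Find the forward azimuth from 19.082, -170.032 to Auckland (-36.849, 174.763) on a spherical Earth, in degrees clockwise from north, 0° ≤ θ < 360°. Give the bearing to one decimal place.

194.4°

Δλ = 174.763 − -170.032 = 344.795°; wrapped into (−180°, 180°]: -15.205°.
θ = atan2( sin Δλ · cos φ₂ , cos φ₁ · sin φ₂ − sin φ₁ · cos φ₂ · cos Δλ )
  = atan2(-0.20988, -0.81921) = -165.630° → normalised to [0°, 360°): 194.370°.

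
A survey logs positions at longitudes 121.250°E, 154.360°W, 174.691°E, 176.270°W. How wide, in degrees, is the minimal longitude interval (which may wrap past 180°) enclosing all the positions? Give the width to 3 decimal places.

Sort the longitudes: -176.270°, -154.360°, +121.250°, +174.691°.
Eastward gaps between consecutive values (wrapping around): 21.910°, 275.610°, 53.441°, 9.039°.
Largest gap = 275.610° ⇒ minimal covering band is its complement: 360° − 275.610° = 84.390°.
Band runs from +121.250° eastward to -154.360°, crossing the antimeridian.

84.390°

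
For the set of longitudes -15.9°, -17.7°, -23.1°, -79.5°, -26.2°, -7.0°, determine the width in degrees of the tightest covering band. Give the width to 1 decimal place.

72.5°

Sort the longitudes: -79.5°, -26.2°, -23.1°, -17.7°, -15.9°, -7.0°.
Eastward gaps between consecutive values (wrapping around): 53.3°, 3.1°, 5.4°, 1.8°, 8.9°, 287.5°.
Largest gap = 287.5° ⇒ minimal covering band is its complement: 360° − 287.5° = 72.5°.
Band runs from -79.5° eastward to -7.0°.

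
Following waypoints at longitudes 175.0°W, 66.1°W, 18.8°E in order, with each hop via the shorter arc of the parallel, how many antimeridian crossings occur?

Leg 1: -175.0° → -66.1°, shortest Δλ = 108.9° (east) — does not cross 180°.
Leg 2: -66.1° → +18.8°, shortest Δλ = 84.9° (east) — does not cross 180°.
Total crossings: 0.

0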